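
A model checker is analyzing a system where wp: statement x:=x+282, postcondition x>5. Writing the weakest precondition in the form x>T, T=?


Formula: wp(x:=E, P) = P[E/x] (substitute E for x in postcondition)
Step 1: Postcondition: x>5
Step 2: Substitute x+282 for x: x+282>5
Step 3: Solve for x: x > 5-282 = -277

-277


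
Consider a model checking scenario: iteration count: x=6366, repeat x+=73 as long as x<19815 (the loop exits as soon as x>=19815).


Step 1: x goes from 6366 toward 19815 by 73; the body runs while x<19815, so iterations = ceil((bound-start)/step)
Step 2: Distance=13449
Step 3: ceil(13449/73)=185

185


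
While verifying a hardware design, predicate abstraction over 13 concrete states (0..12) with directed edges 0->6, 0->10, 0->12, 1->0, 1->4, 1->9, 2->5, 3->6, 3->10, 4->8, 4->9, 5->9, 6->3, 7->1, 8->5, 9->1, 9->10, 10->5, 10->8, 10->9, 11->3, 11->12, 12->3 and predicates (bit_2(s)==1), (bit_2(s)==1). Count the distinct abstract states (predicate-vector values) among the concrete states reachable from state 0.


BFS from 0:
Concrete reachable: {0, 1, 3, 4, 5, 6, 8, 9, 10, 12}
Abstract via predicates (bit_2(s)==1), (bit_2(s)==1):
  (0,0) <- {0, 1, 3, 8, 9, 10}
  (1,1) <- {4, 5, 6, 12}
Distinct abstract states = 2

2


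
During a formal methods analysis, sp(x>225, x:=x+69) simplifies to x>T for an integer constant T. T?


Formula: sp(P, x:=E) = exists old_x. (x = E[old_x/x]) AND P[old_x/x] (old_x is the value of x before the assignment; eliminate old_x by solving x = E[old_x/x] for old_x)
Step 1: Precondition P: x>225, i.e. old_x > 225
Step 2: Assignment gives x = old_x + 69, so old_x = x - 69
Step 3: Substitute into P: x - 69 > 225
Step 4: Simplify: x > 225+69 = 294

294


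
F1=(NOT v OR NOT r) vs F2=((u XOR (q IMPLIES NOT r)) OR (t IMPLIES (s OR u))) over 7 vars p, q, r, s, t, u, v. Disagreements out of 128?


F1 = (NOT v OR NOT r)
F2 = ((u XOR (q IMPLIES NOT r)) OR (t IMPLIES (s OR u)))
Evaluate both on each of 128 rows (bits = p,q,r,s,t,u,v):
  row 0 [0000000]: F1=1 F2=1 -> 0
  row 1 [0000001]: F1=1 F2=1 -> 0
  row 2 [0000010]: F1=1 F2=1 -> 0
  row 3 [0000011]: F1=1 F2=1 -> 0
  row 4 [0000100]: F1=1 F2=1 -> 0
  (every remaining row is evaluated the same way; all 128 results are listed next)
Full result column, 8 rows per line (p,q,r,s fixed per line; t,u,v runs 000..111 left to right):
  rows 0-7 [p,q,r,s=0000]: 00000000  (ones: 0)
  rows 8-15 [p,q,r,s=0001]: 00000000  (ones: 0)
  rows 16-23 [p,q,r,s=0010]: 01010101  (ones: 4)
  rows 24-31 [p,q,r,s=0011]: 01010101  (ones: 4)
  rows 32-39 [p,q,r,s=0100]: 00000000  (ones: 0)
  rows 40-47 [p,q,r,s=0101]: 00000000  (ones: 0)
  rows 48-55 [p,q,r,s=0110]: 01011001  (ones: 4)
  rows 56-63 [p,q,r,s=0111]: 01010101  (ones: 4)
  rows 64-71 [p,q,r,s=1000]: 00000000  (ones: 0)
  rows 72-79 [p,q,r,s=1001]: 00000000  (ones: 0)
  rows 80-87 [p,q,r,s=1010]: 01010101  (ones: 4)
  rows 88-95 [p,q,r,s=1011]: 01010101  (ones: 4)
  rows 96-103 [p,q,r,s=1100]: 00000000  (ones: 0)
  rows 104-111 [p,q,r,s=1101]: 00000000  (ones: 0)
  rows 112-119 [p,q,r,s=1110]: 01011001  (ones: 4)
  rows 120-127 [p,q,r,s=1111]: 01010101  (ones: 4)
Disagreements = 0+0+4+4+0+0+4+4+0+0+4+4+0+0+4+4 = 32

32


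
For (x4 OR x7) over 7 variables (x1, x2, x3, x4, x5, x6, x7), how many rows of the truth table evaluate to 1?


Formula: (x4 OR x7) over 7 vars (128 rows)
Evaluate each row (x1, x2, x3, x4, x5, x6, x7 as bits, MSB first):
  row 0 [0000000]: (0 OR 0) -> 0
  row 1 [0000001]: (0 OR 1) -> 1
  row 2 [0000010]: (0 OR 0) -> 0
  row 3 [0000011]: (0 OR 1) -> 1
  row 4 [0000100]: (0 OR 0) -> 0
  (every remaining row is evaluated the same way; all 128 results are listed next)
Full result column, 8 rows per line (x1,x2,x3,x4 fixed per line; x5,x6,x7 runs 000..111 left to right):
  rows 0-7 [x1,x2,x3,x4=0000]: 01010101  (ones: 4)
  rows 8-15 [x1,x2,x3,x4=0001]: 11111111  (ones: 8)
  rows 16-23 [x1,x2,x3,x4=0010]: 01010101  (ones: 4)
  rows 24-31 [x1,x2,x3,x4=0011]: 11111111  (ones: 8)
  rows 32-39 [x1,x2,x3,x4=0100]: 01010101  (ones: 4)
  rows 40-47 [x1,x2,x3,x4=0101]: 11111111  (ones: 8)
  rows 48-55 [x1,x2,x3,x4=0110]: 01010101  (ones: 4)
  rows 56-63 [x1,x2,x3,x4=0111]: 11111111  (ones: 8)
  rows 64-71 [x1,x2,x3,x4=1000]: 01010101  (ones: 4)
  rows 72-79 [x1,x2,x3,x4=1001]: 11111111  (ones: 8)
  rows 80-87 [x1,x2,x3,x4=1010]: 01010101  (ones: 4)
  rows 88-95 [x1,x2,x3,x4=1011]: 11111111  (ones: 8)
  rows 96-103 [x1,x2,x3,x4=1100]: 01010101  (ones: 4)
  rows 104-111 [x1,x2,x3,x4=1101]: 11111111  (ones: 8)
  rows 112-119 [x1,x2,x3,x4=1110]: 01010101  (ones: 4)
  rows 120-127 [x1,x2,x3,x4=1111]: 11111111  (ones: 8)
Count of 1-rows = 4+8+4+8+4+8+4+8+4+8+4+8+4+8+4+8 = 96

96


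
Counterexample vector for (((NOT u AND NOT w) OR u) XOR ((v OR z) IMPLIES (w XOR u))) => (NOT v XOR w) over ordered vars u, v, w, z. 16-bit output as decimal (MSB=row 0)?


F1 = (((NOT u AND NOT w) OR u) XOR ((v OR z) IMPLIES (w XOR u)))
F2 = (NOT v XOR w)
Counterexample to F1=>F2 is where F1=1 and F2=0.
Evaluate each row (bits = u,v,w,z, MSB first):
  row 0 [0000]: F1=0 F2=1 -> F1&~F2 -> 0
  row 1 [0001]: F1=1 F2=1 -> F1&~F2 -> 0
  row 2 [0010]: F1=1 F2=0 -> F1&~F2 -> 1
  row 3 [0011]: F1=1 F2=0 -> F1&~F2 -> 1
  row 4 [0100]: F1=1 F2=0 -> F1&~F2 -> 1
  row 5 [0101]: F1=1 F2=0 -> F1&~F2 -> 1
  row 6 [0110]: F1=1 F2=1 -> F1&~F2 -> 0
  row 7 [0111]: F1=1 F2=1 -> F1&~F2 -> 0
  row 8 [1000]: F1=0 F2=1 -> F1&~F2 -> 0
  row 9 [1001]: F1=0 F2=1 -> F1&~F2 -> 0
  row 10 [1010]: F1=0 F2=0 -> F1&~F2 -> 0
  row 11 [1011]: F1=1 F2=0 -> F1&~F2 -> 1
  row 12 [1100]: F1=0 F2=0 -> F1&~F2 -> 0
  row 13 [1101]: F1=0 F2=0 -> F1&~F2 -> 0
  row 14 [1110]: F1=1 F2=1 -> F1&~F2 -> 0
  row 15 [1111]: F1=1 F2=1 -> F1&~F2 -> 0
Full result column, 4 rows per line (u,v fixed per line; w,z runs 00..11 left to right):
  rows 0-3 [u,v=00]: 0011  = hex 3
  rows 4-7 [u,v=01]: 1100  = hex C
  rows 8-11 [u,v=10]: 0001  = hex 1
  rows 12-15 [u,v=11]: 0000  = hex 0
Counterexample vector (row 0 .. row 15) = 0011110000010000
Output column grouped in 4s = 0011 1100 0001 0000 = 0x3C10
Convert to decimal digit by digit (value = value*16 + digit):
  3 -> 3
  3*16 + 12 (C) = 60
  60*16 + 1 = 961
  961*16 + 0 = 15376
Decimal = 15376

15376


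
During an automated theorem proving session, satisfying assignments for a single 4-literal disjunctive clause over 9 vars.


Step 1: Total=2^9=512
Step 2: Unsat when all 4 false: 2^5=32
Step 3: Sat=512-32=480

480


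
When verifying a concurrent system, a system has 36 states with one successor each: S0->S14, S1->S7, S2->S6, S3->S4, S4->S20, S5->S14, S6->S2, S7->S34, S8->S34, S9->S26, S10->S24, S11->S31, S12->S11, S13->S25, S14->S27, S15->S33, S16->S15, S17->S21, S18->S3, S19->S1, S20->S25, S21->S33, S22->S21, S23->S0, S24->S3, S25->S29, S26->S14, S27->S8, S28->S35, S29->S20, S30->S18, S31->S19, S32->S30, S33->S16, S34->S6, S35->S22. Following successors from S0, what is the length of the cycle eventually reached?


Trace from S0 until a state repeats:
  S0 -> S14 -> S27 -> S8 -> S34 -> S6 -> S2 -> S6
S6 first seen at step 5, revisited at step 7.
Cycle length = 7 - 5 = 2

2


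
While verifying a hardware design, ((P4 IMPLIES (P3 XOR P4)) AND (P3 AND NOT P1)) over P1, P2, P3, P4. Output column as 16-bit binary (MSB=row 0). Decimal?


Formula: ((P4 IMPLIES (P3 XOR P4)) AND (P3 AND NOT P1)) over P1, P2, P3, P4 (16 rows)
Evaluate each row (bits = P1,P2,P3,P4, MSB first):
  row 0 [0000]: ((0 IMPLIES (0 XOR 0)) AND (0 AND NOT 0)) -> 0
  row 1 [0001]: ((1 IMPLIES (0 XOR 1)) AND (0 AND NOT 0)) -> 0
  row 2 [0010]: ((0 IMPLIES (1 XOR 0)) AND (1 AND NOT 0)) -> 1
  row 3 [0011]: ((1 IMPLIES (1 XOR 1)) AND (1 AND NOT 0)) -> 0
  row 4 [0100]: ((0 IMPLIES (0 XOR 0)) AND (0 AND NOT 0)) -> 0
  row 5 [0101]: ((1 IMPLIES (0 XOR 1)) AND (0 AND NOT 0)) -> 0
  row 6 [0110]: ((0 IMPLIES (1 XOR 0)) AND (1 AND NOT 0)) -> 1
  row 7 [0111]: ((1 IMPLIES (1 XOR 1)) AND (1 AND NOT 0)) -> 0
  row 8 [1000]: ((0 IMPLIES (0 XOR 0)) AND (0 AND NOT 1)) -> 0
  row 9 [1001]: ((1 IMPLIES (0 XOR 1)) AND (0 AND NOT 1)) -> 0
  row 10 [1010]: ((0 IMPLIES (1 XOR 0)) AND (1 AND NOT 1)) -> 0
  row 11 [1011]: ((1 IMPLIES (1 XOR 1)) AND (1 AND NOT 1)) -> 0
  row 12 [1100]: ((0 IMPLIES (0 XOR 0)) AND (0 AND NOT 1)) -> 0
  row 13 [1101]: ((1 IMPLIES (0 XOR 1)) AND (0 AND NOT 1)) -> 0
  row 14 [1110]: ((0 IMPLIES (1 XOR 0)) AND (1 AND NOT 1)) -> 0
  row 15 [1111]: ((1 IMPLIES (1 XOR 1)) AND (1 AND NOT 1)) -> 0
Full result column, 4 rows per line (P1,P2 fixed per line; P3,P4 runs 00..11 left to right):
  rows 0-3 [P1,P2=00]: 0010  = hex 2
  rows 4-7 [P1,P2=01]: 0010  = hex 2
  rows 8-11 [P1,P2=10]: 0000  = hex 0
  rows 12-15 [P1,P2=11]: 0000  = hex 0
Output column (row 0 .. row 15) = 0010001000000000
Output column grouped in 4s = 0010 0010 0000 0000 = 0x2200
Convert to decimal digit by digit (value = value*16 + digit):
  2 -> 2
  2*16 + 2 = 34
  34*16 + 0 = 544
  544*16 + 0 = 8704
Decimal = 8704

8704


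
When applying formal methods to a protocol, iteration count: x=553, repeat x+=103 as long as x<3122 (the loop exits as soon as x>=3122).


Step 1: x goes from 553 toward 3122 by 103; the body runs while x<3122, so iterations = ceil((bound-start)/step)
Step 2: Distance=2569
Step 3: ceil(2569/103)=25

25


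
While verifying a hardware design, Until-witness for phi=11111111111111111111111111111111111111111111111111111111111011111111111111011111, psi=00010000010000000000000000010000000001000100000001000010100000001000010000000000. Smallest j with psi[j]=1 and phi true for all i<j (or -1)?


(phi U psi) at 0: need smallest j with psi[j]=1 and phi[i]=1 for all i in [0,j).
Scan from step 0:
  step 0: phi=1, psi=0 -> continue
  step 1: phi=1, psi=0 -> continue
  step 2: phi=1, psi=0 -> continue
  step 3: psi=1 and phi held for [0,3) -> witness found
Witness step = 3

3


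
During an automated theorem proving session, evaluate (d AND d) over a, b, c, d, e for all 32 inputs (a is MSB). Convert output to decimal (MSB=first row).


Formula: (d AND d) over a, b, c, d, e (32 rows)
Evaluate each row (bits = a,b,c,d,e, MSB first):
  row 0 [00000]: (0 AND 0) -> 0
  row 1 [00001]: (0 AND 0) -> 0
  row 2 [00010]: (1 AND 1) -> 1
  row 3 [00011]: (1 AND 1) -> 1
  row 4 [00100]: (0 AND 0) -> 0
  row 5 [00101]: (0 AND 0) -> 0
  row 6 [00110]: (1 AND 1) -> 1
  row 7 [00111]: (1 AND 1) -> 1
  row 8 [01000]: (0 AND 0) -> 0
  row 9 [01001]: (0 AND 0) -> 0
  row 10 [01010]: (1 AND 1) -> 1
  row 11 [01011]: (1 AND 1) -> 1
  row 12 [01100]: (0 AND 0) -> 0
  row 13 [01101]: (0 AND 0) -> 0
  row 14 [01110]: (1 AND 1) -> 1
  row 15 [01111]: (1 AND 1) -> 1
  row 16 [10000]: (0 AND 0) -> 0
  row 17 [10001]: (0 AND 0) -> 0
  row 18 [10010]: (1 AND 1) -> 1
  row 19 [10011]: (1 AND 1) -> 1
  row 20 [10100]: (0 AND 0) -> 0
  row 21 [10101]: (0 AND 0) -> 0
  row 22 [10110]: (1 AND 1) -> 1
  row 23 [10111]: (1 AND 1) -> 1
  row 24 [11000]: (0 AND 0) -> 0
  row 25 [11001]: (0 AND 0) -> 0
  row 26 [11010]: (1 AND 1) -> 1
  row 27 [11011]: (1 AND 1) -> 1
  row 28 [11100]: (0 AND 0) -> 0
  row 29 [11101]: (0 AND 0) -> 0
  row 30 [11110]: (1 AND 1) -> 1
  row 31 [11111]: (1 AND 1) -> 1
Full result column, 4 rows per line (a,b,c fixed per line; d,e runs 00..11 left to right):
  rows 0-3 [a,b,c=000]: 0011  = hex 3
  rows 4-7 [a,b,c=001]: 0011  = hex 3
  rows 8-11 [a,b,c=010]: 0011  = hex 3
  rows 12-15 [a,b,c=011]: 0011  = hex 3
  rows 16-19 [a,b,c=100]: 0011  = hex 3
  rows 20-23 [a,b,c=101]: 0011  = hex 3
  rows 24-27 [a,b,c=110]: 0011  = hex 3
  rows 28-31 [a,b,c=111]: 0011  = hex 3
Output column (row 0 .. row 31) = 00110011001100110011001100110011
Output column grouped in 4s = 0011 0011 0011 0011 0011 0011 0011 0011 = 0x33333333
Convert to decimal digit by digit (value = value*16 + digit):
  3 -> 3
  3*16 + 3 = 51
  51*16 + 3 = 819
  819*16 + 3 = 13107
  13107*16 + 3 = 209715
  209715*16 + 3 = 3355443
  3355443*16 + 3 = 53687091
  53687091*16 + 3 = 858993459
Decimal = 858993459

858993459


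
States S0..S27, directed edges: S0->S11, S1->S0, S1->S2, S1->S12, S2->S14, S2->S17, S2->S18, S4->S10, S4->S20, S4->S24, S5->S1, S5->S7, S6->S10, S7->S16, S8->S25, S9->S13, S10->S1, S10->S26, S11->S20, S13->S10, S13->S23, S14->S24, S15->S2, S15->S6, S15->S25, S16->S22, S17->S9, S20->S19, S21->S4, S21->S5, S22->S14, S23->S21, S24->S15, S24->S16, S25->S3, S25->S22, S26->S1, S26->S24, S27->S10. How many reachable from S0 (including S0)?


BFS from S0:
  layer 0: {S0}
  layer 1: {S11}
  layer 2: {S20}
  layer 3: {S19}
Reachable set: {S0, S11, S19, S20}
Count = 4

4


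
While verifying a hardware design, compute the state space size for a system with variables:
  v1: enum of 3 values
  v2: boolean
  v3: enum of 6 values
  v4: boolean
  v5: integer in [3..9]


State space = product of domain sizes of all variables.
Domain sizes:
  v1 (enum of 3 values): 3
  v2 (boolean): 2
  v3 (enum of 6 values): 6
  v4 (boolean): 2
  v5 (integer in [3..9]): 7
Product = 3 * 2 * 6 * 2 * 7 = 504

504


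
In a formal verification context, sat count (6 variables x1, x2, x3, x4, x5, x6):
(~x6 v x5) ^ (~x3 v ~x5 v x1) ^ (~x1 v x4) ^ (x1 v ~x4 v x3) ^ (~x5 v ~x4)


CNF with 5 clauses over 6 vars (64 assignments).
An assignment satisfies CNF iff every clause has >=1 true literal.
Check each row (bits = x1,x2,x3,x4,x5,x6; clause T/F shown):
  row 0 [000000]: clauses=TTTTT -> 1
  row 1 [000001]: clauses=FTTTT -> 0
  row 2 [000010]: clauses=TTTTT -> 1
  row 3 [000011]: clauses=TTTTT -> 1
  row 4 [000100]: clauses=TTTFT -> 0
  (every remaining row is evaluated the same way; all 64 results are listed next)
Full result column, 8 rows per line (x1,x2,x3 fixed per line; x4,x5,x6 runs 000..111 left to right):
  rows 0-7 [x1,x2,x3=000]: 10110000  (ones: 3)
  rows 8-15 [x1,x2,x3=001]: 10001000  (ones: 2)
  rows 16-23 [x1,x2,x3=010]: 10110000  (ones: 3)
  rows 24-31 [x1,x2,x3=011]: 10001000  (ones: 2)
  rows 32-39 [x1,x2,x3=100]: 00001000  (ones: 1)
  rows 40-47 [x1,x2,x3=101]: 00001000  (ones: 1)
  rows 48-55 [x1,x2,x3=110]: 00001000  (ones: 1)
  rows 56-63 [x1,x2,x3=111]: 00001000  (ones: 1)
Satisfying assignments = 3+2+3+2+1+1+1+1 = 14

14


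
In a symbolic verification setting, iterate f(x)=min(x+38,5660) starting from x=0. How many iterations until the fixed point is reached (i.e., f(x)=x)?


Step 1: x=0, cap=5660, increment=38
Step 2: x grows by 38 each step until capped at 5660; fixed point is x=5660
Step 3: iterations = ceil(5660/38) = 149

149


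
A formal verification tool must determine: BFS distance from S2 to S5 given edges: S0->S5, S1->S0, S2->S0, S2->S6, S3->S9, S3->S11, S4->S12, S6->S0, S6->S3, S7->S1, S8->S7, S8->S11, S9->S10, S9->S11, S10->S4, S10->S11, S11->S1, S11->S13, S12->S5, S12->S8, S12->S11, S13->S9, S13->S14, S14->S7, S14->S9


BFS layer-by-layer from S2:
  dist 0: {S2}
  dist 1: {S0, S6}
  dist 2: {S3, S5}
  -> S5 reached at distance 2
Shortest path length = 2

2


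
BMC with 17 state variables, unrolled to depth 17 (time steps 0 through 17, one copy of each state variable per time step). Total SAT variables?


BMC unrolls to depth k, creating one copy of each state var for steps 0..k.
Step count = 17 + 1 = 18 (steps 0 through 17)
Vars per step = 17
Total = 17 * 18 = 306

306


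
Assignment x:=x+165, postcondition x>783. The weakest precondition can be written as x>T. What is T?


Formula: wp(x:=E, P) = P[E/x] (substitute E for x in postcondition)
Step 1: Postcondition: x>783
Step 2: Substitute x+165 for x: x+165>783
Step 3: Solve for x: x > 783-165 = 618

618


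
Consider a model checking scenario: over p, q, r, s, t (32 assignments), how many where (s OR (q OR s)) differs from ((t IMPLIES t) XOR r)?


F1 = (s OR (q OR s))
F2 = ((t IMPLIES t) XOR r)
Evaluate both on each of 32 rows (bits = p,q,r,s,t):
  row 0 [00000]: F1=0 F2=1 (differ) -> 1
  row 1 [00001]: F1=0 F2=1 (differ) -> 1
  row 2 [00010]: F1=1 F2=1 -> 0
  row 3 [00011]: F1=1 F2=1 -> 0
  row 4 [00100]: F1=0 F2=0 -> 0
  row 5 [00101]: F1=0 F2=0 -> 0
  row 6 [00110]: F1=1 F2=0 (differ) -> 1
  row 7 [00111]: F1=1 F2=0 (differ) -> 1
  row 8 [01000]: F1=1 F2=1 -> 0
  row 9 [01001]: F1=1 F2=1 -> 0
  row 10 [01010]: F1=1 F2=1 -> 0
  row 11 [01011]: F1=1 F2=1 -> 0
  row 12 [01100]: F1=1 F2=0 (differ) -> 1
  row 13 [01101]: F1=1 F2=0 (differ) -> 1
  row 14 [01110]: F1=1 F2=0 (differ) -> 1
  row 15 [01111]: F1=1 F2=0 (differ) -> 1
  row 16 [10000]: F1=0 F2=1 (differ) -> 1
  row 17 [10001]: F1=0 F2=1 (differ) -> 1
  row 18 [10010]: F1=1 F2=1 -> 0
  row 19 [10011]: F1=1 F2=1 -> 0
  row 20 [10100]: F1=0 F2=0 -> 0
  row 21 [10101]: F1=0 F2=0 -> 0
  row 22 [10110]: F1=1 F2=0 (differ) -> 1
  row 23 [10111]: F1=1 F2=0 (differ) -> 1
  row 24 [11000]: F1=1 F2=1 -> 0
  row 25 [11001]: F1=1 F2=1 -> 0
  row 26 [11010]: F1=1 F2=1 -> 0
  row 27 [11011]: F1=1 F2=1 -> 0
  row 28 [11100]: F1=1 F2=0 (differ) -> 1
  row 29 [11101]: F1=1 F2=0 (differ) -> 1
  row 30 [11110]: F1=1 F2=0 (differ) -> 1
  row 31 [11111]: F1=1 F2=0 (differ) -> 1
Full result column, 8 rows per line (p,q fixed per line; r,s,t runs 000..111 left to right):
  rows 0-7 [p,q=00]: 11000011  (ones: 4)
  rows 8-15 [p,q=01]: 00001111  (ones: 4)
  rows 16-23 [p,q=10]: 11000011  (ones: 4)
  rows 24-31 [p,q=11]: 00001111  (ones: 4)
Disagreements = 4+4+4+4 = 16

16


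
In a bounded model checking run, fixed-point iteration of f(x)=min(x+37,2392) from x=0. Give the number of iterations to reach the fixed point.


Step 1: x=0, cap=2392, increment=37
Step 2: x grows by 37 each step until capped at 2392; fixed point is x=2392
Step 3: iterations = ceil(2392/37) = 65

65


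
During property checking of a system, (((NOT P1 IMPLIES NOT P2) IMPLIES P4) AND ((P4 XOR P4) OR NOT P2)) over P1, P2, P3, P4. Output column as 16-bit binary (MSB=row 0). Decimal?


Formula: (((NOT P1 IMPLIES NOT P2) IMPLIES P4) AND ((P4 XOR P4) OR NOT P2)) over P1, P2, P3, P4 (16 rows)
Evaluate each row (bits = P1,P2,P3,P4, MSB first):
  row 0 [0000]: (((NOT 0 IMPLIES NOT 0) IMPLIES 0) AND ((0 XOR 0) OR NOT 0)) -> 0
  row 1 [0001]: (((NOT 0 IMPLIES NOT 0) IMPLIES 1) AND ((1 XOR 1) OR NOT 0)) -> 1
  row 2 [0010]: (((NOT 0 IMPLIES NOT 0) IMPLIES 0) AND ((0 XOR 0) OR NOT 0)) -> 0
  row 3 [0011]: (((NOT 0 IMPLIES NOT 0) IMPLIES 1) AND ((1 XOR 1) OR NOT 0)) -> 1
  row 4 [0100]: (((NOT 0 IMPLIES NOT 1) IMPLIES 0) AND ((0 XOR 0) OR NOT 1)) -> 0
  row 5 [0101]: (((NOT 0 IMPLIES NOT 1) IMPLIES 1) AND ((1 XOR 1) OR NOT 1)) -> 0
  row 6 [0110]: (((NOT 0 IMPLIES NOT 1) IMPLIES 0) AND ((0 XOR 0) OR NOT 1)) -> 0
  row 7 [0111]: (((NOT 0 IMPLIES NOT 1) IMPLIES 1) AND ((1 XOR 1) OR NOT 1)) -> 0
  row 8 [1000]: (((NOT 1 IMPLIES NOT 0) IMPLIES 0) AND ((0 XOR 0) OR NOT 0)) -> 0
  row 9 [1001]: (((NOT 1 IMPLIES NOT 0) IMPLIES 1) AND ((1 XOR 1) OR NOT 0)) -> 1
  row 10 [1010]: (((NOT 1 IMPLIES NOT 0) IMPLIES 0) AND ((0 XOR 0) OR NOT 0)) -> 0
  row 11 [1011]: (((NOT 1 IMPLIES NOT 0) IMPLIES 1) AND ((1 XOR 1) OR NOT 0)) -> 1
  row 12 [1100]: (((NOT 1 IMPLIES NOT 1) IMPLIES 0) AND ((0 XOR 0) OR NOT 1)) -> 0
  row 13 [1101]: (((NOT 1 IMPLIES NOT 1) IMPLIES 1) AND ((1 XOR 1) OR NOT 1)) -> 0
  row 14 [1110]: (((NOT 1 IMPLIES NOT 1) IMPLIES 0) AND ((0 XOR 0) OR NOT 1)) -> 0
  row 15 [1111]: (((NOT 1 IMPLIES NOT 1) IMPLIES 1) AND ((1 XOR 1) OR NOT 1)) -> 0
Full result column, 4 rows per line (P1,P2 fixed per line; P3,P4 runs 00..11 left to right):
  rows 0-3 [P1,P2=00]: 0101  = hex 5
  rows 4-7 [P1,P2=01]: 0000  = hex 0
  rows 8-11 [P1,P2=10]: 0101  = hex 5
  rows 12-15 [P1,P2=11]: 0000  = hex 0
Output column (row 0 .. row 15) = 0101000001010000
Output column grouped in 4s = 0101 0000 0101 0000 = 0x5050
Convert to decimal digit by digit (value = value*16 + digit):
  5 -> 5
  5*16 + 0 = 80
  80*16 + 5 = 1285
  1285*16 + 0 = 20560
Decimal = 20560

20560


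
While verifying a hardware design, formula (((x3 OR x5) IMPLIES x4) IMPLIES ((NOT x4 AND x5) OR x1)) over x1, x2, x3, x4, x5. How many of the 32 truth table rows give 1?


Formula: (((x3 OR x5) IMPLIES x4) IMPLIES ((NOT x4 AND x5) OR x1)) over 5 vars (32 rows)
Evaluate each row (x1, x2, x3, x4, x5 as bits, MSB first):
  row 0 [00000]: (((0 OR 0) IMPLIES 0) IMPLIES ((NOT 0 AND 0) OR 0)) -> 0
  row 1 [00001]: (((0 OR 1) IMPLIES 0) IMPLIES ((NOT 0 AND 1) OR 0)) -> 1
  row 2 [00010]: (((0 OR 0) IMPLIES 1) IMPLIES ((NOT 1 AND 0) OR 0)) -> 0
  row 3 [00011]: (((0 OR 1) IMPLIES 1) IMPLIES ((NOT 1 AND 1) OR 0)) -> 0
  row 4 [00100]: (((1 OR 0) IMPLIES 0) IMPLIES ((NOT 0 AND 0) OR 0)) -> 1
  row 5 [00101]: (((1 OR 1) IMPLIES 0) IMPLIES ((NOT 0 AND 1) OR 0)) -> 1
  row 6 [00110]: (((1 OR 0) IMPLIES 1) IMPLIES ((NOT 1 AND 0) OR 0)) -> 0
  row 7 [00111]: (((1 OR 1) IMPLIES 1) IMPLIES ((NOT 1 AND 1) OR 0)) -> 0
  row 8 [01000]: (((0 OR 0) IMPLIES 0) IMPLIES ((NOT 0 AND 0) OR 0)) -> 0
  row 9 [01001]: (((0 OR 1) IMPLIES 0) IMPLIES ((NOT 0 AND 1) OR 0)) -> 1
  row 10 [01010]: (((0 OR 0) IMPLIES 1) IMPLIES ((NOT 1 AND 0) OR 0)) -> 0
  row 11 [01011]: (((0 OR 1) IMPLIES 1) IMPLIES ((NOT 1 AND 1) OR 0)) -> 0
  row 12 [01100]: (((1 OR 0) IMPLIES 0) IMPLIES ((NOT 0 AND 0) OR 0)) -> 1
  row 13 [01101]: (((1 OR 1) IMPLIES 0) IMPLIES ((NOT 0 AND 1) OR 0)) -> 1
  row 14 [01110]: (((1 OR 0) IMPLIES 1) IMPLIES ((NOT 1 AND 0) OR 0)) -> 0
  row 15 [01111]: (((1 OR 1) IMPLIES 1) IMPLIES ((NOT 1 AND 1) OR 0)) -> 0
  row 16 [10000]: (((0 OR 0) IMPLIES 0) IMPLIES ((NOT 0 AND 0) OR 1)) -> 1
  row 17 [10001]: (((0 OR 1) IMPLIES 0) IMPLIES ((NOT 0 AND 1) OR 1)) -> 1
  row 18 [10010]: (((0 OR 0) IMPLIES 1) IMPLIES ((NOT 1 AND 0) OR 1)) -> 1
  row 19 [10011]: (((0 OR 1) IMPLIES 1) IMPLIES ((NOT 1 AND 1) OR 1)) -> 1
  row 20 [10100]: (((1 OR 0) IMPLIES 0) IMPLIES ((NOT 0 AND 0) OR 1)) -> 1
  row 21 [10101]: (((1 OR 1) IMPLIES 0) IMPLIES ((NOT 0 AND 1) OR 1)) -> 1
  row 22 [10110]: (((1 OR 0) IMPLIES 1) IMPLIES ((NOT 1 AND 0) OR 1)) -> 1
  row 23 [10111]: (((1 OR 1) IMPLIES 1) IMPLIES ((NOT 1 AND 1) OR 1)) -> 1
  row 24 [11000]: (((0 OR 0) IMPLIES 0) IMPLIES ((NOT 0 AND 0) OR 1)) -> 1
  row 25 [11001]: (((0 OR 1) IMPLIES 0) IMPLIES ((NOT 0 AND 1) OR 1)) -> 1
  row 26 [11010]: (((0 OR 0) IMPLIES 1) IMPLIES ((NOT 1 AND 0) OR 1)) -> 1
  row 27 [11011]: (((0 OR 1) IMPLIES 1) IMPLIES ((NOT 1 AND 1) OR 1)) -> 1
  row 28 [11100]: (((1 OR 0) IMPLIES 0) IMPLIES ((NOT 0 AND 0) OR 1)) -> 1
  row 29 [11101]: (((1 OR 1) IMPLIES 0) IMPLIES ((NOT 0 AND 1) OR 1)) -> 1
  row 30 [11110]: (((1 OR 0) IMPLIES 1) IMPLIES ((NOT 1 AND 0) OR 1)) -> 1
  row 31 [11111]: (((1 OR 1) IMPLIES 1) IMPLIES ((NOT 1 AND 1) OR 1)) -> 1
Full result column, 8 rows per line (x1,x2 fixed per line; x3,x4,x5 runs 000..111 left to right):
  rows 0-7 [x1,x2=00]: 01001100  (ones: 3)
  rows 8-15 [x1,x2=01]: 01001100  (ones: 3)
  rows 16-23 [x1,x2=10]: 11111111  (ones: 8)
  rows 24-31 [x1,x2=11]: 11111111  (ones: 8)
Count of 1-rows = 3+3+8+8 = 22

22


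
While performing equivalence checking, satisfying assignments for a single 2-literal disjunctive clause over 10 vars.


Step 1: Total=2^10=1024
Step 2: Unsat when all 2 false: 2^8=256
Step 3: Sat=1024-256=768

768


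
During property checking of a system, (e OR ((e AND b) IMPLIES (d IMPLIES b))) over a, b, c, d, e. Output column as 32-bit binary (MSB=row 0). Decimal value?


Formula: (e OR ((e AND b) IMPLIES (d IMPLIES b))) over a, b, c, d, e (32 rows)
Evaluate each row (bits = a,b,c,d,e, MSB first):
  row 0 [00000]: (0 OR ((0 AND 0) IMPLIES (0 IMPLIES 0))) -> 1
  row 1 [00001]: (1 OR ((1 AND 0) IMPLIES (0 IMPLIES 0))) -> 1
  row 2 [00010]: (0 OR ((0 AND 0) IMPLIES (1 IMPLIES 0))) -> 1
  row 3 [00011]: (1 OR ((1 AND 0) IMPLIES (1 IMPLIES 0))) -> 1
  row 4 [00100]: (0 OR ((0 AND 0) IMPLIES (0 IMPLIES 0))) -> 1
  row 5 [00101]: (1 OR ((1 AND 0) IMPLIES (0 IMPLIES 0))) -> 1
  row 6 [00110]: (0 OR ((0 AND 0) IMPLIES (1 IMPLIES 0))) -> 1
  row 7 [00111]: (1 OR ((1 AND 0) IMPLIES (1 IMPLIES 0))) -> 1
  row 8 [01000]: (0 OR ((0 AND 1) IMPLIES (0 IMPLIES 1))) -> 1
  row 9 [01001]: (1 OR ((1 AND 1) IMPLIES (0 IMPLIES 1))) -> 1
  row 10 [01010]: (0 OR ((0 AND 1) IMPLIES (1 IMPLIES 1))) -> 1
  row 11 [01011]: (1 OR ((1 AND 1) IMPLIES (1 IMPLIES 1))) -> 1
  row 12 [01100]: (0 OR ((0 AND 1) IMPLIES (0 IMPLIES 1))) -> 1
  row 13 [01101]: (1 OR ((1 AND 1) IMPLIES (0 IMPLIES 1))) -> 1
  row 14 [01110]: (0 OR ((0 AND 1) IMPLIES (1 IMPLIES 1))) -> 1
  row 15 [01111]: (1 OR ((1 AND 1) IMPLIES (1 IMPLIES 1))) -> 1
  row 16 [10000]: (0 OR ((0 AND 0) IMPLIES (0 IMPLIES 0))) -> 1
  row 17 [10001]: (1 OR ((1 AND 0) IMPLIES (0 IMPLIES 0))) -> 1
  row 18 [10010]: (0 OR ((0 AND 0) IMPLIES (1 IMPLIES 0))) -> 1
  row 19 [10011]: (1 OR ((1 AND 0) IMPLIES (1 IMPLIES 0))) -> 1
  row 20 [10100]: (0 OR ((0 AND 0) IMPLIES (0 IMPLIES 0))) -> 1
  row 21 [10101]: (1 OR ((1 AND 0) IMPLIES (0 IMPLIES 0))) -> 1
  row 22 [10110]: (0 OR ((0 AND 0) IMPLIES (1 IMPLIES 0))) -> 1
  row 23 [10111]: (1 OR ((1 AND 0) IMPLIES (1 IMPLIES 0))) -> 1
  row 24 [11000]: (0 OR ((0 AND 1) IMPLIES (0 IMPLIES 1))) -> 1
  row 25 [11001]: (1 OR ((1 AND 1) IMPLIES (0 IMPLIES 1))) -> 1
  row 26 [11010]: (0 OR ((0 AND 1) IMPLIES (1 IMPLIES 1))) -> 1
  row 27 [11011]: (1 OR ((1 AND 1) IMPLIES (1 IMPLIES 1))) -> 1
  row 28 [11100]: (0 OR ((0 AND 1) IMPLIES (0 IMPLIES 1))) -> 1
  row 29 [11101]: (1 OR ((1 AND 1) IMPLIES (0 IMPLIES 1))) -> 1
  row 30 [11110]: (0 OR ((0 AND 1) IMPLIES (1 IMPLIES 1))) -> 1
  row 31 [11111]: (1 OR ((1 AND 1) IMPLIES (1 IMPLIES 1))) -> 1
Full result column, 4 rows per line (a,b,c fixed per line; d,e runs 00..11 left to right):
  rows 0-3 [a,b,c=000]: 1111  = hex F
  rows 4-7 [a,b,c=001]: 1111  = hex F
  rows 8-11 [a,b,c=010]: 1111  = hex F
  rows 12-15 [a,b,c=011]: 1111  = hex F
  rows 16-19 [a,b,c=100]: 1111  = hex F
  rows 20-23 [a,b,c=101]: 1111  = hex F
  rows 24-27 [a,b,c=110]: 1111  = hex F
  rows 28-31 [a,b,c=111]: 1111  = hex F
Output column (row 0 .. row 31) = 11111111111111111111111111111111
Output column grouped in 4s = 1111 1111 1111 1111 1111 1111 1111 1111 = 0xFFFFFFFF
Convert to decimal digit by digit (value = value*16 + digit):
  F -> 15
  15*16 + 15 (F) = 255
  255*16 + 15 (F) = 4095
  4095*16 + 15 (F) = 65535
  65535*16 + 15 (F) = 1048575
  1048575*16 + 15 (F) = 16777215
  16777215*16 + 15 (F) = 268435455
  268435455*16 + 15 (F) = 4294967295
Decimal = 4294967295

4294967295


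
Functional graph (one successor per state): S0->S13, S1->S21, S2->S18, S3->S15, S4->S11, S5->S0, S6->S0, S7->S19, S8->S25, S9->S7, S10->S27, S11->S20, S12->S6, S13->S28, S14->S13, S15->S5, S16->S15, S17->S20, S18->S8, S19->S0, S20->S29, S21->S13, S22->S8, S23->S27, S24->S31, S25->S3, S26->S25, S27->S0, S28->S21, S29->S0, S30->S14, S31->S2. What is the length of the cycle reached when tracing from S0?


Trace from S0 until a state repeats:
  S0 -> S13 -> S28 -> S21 -> S13
S13 first seen at step 1, revisited at step 4.
Cycle length = 4 - 1 = 3

3


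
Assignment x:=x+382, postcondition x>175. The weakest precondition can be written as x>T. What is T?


Formula: wp(x:=E, P) = P[E/x] (substitute E for x in postcondition)
Step 1: Postcondition: x>175
Step 2: Substitute x+382 for x: x+382>175
Step 3: Solve for x: x > 175-382 = -207

-207


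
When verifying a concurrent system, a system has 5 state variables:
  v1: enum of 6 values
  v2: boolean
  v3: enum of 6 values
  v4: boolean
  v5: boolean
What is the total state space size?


State space = product of domain sizes of all variables.
Domain sizes:
  v1 (enum of 6 values): 6
  v2 (boolean): 2
  v3 (enum of 6 values): 6
  v4 (boolean): 2
  v5 (boolean): 2
Product = 6 * 2 * 6 * 2 * 2 = 288

288


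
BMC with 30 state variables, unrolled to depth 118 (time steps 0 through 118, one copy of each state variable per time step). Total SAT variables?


BMC unrolls to depth k, creating one copy of each state var for steps 0..k.
Step count = 118 + 1 = 119 (steps 0 through 118)
Vars per step = 30
Total = 30 * 119 = 3570

3570


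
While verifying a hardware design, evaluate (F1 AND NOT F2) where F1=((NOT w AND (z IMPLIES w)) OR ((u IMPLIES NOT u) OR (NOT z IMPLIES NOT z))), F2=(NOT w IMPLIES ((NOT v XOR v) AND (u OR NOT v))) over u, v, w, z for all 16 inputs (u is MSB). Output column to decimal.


F1 = ((NOT w AND (z IMPLIES w)) OR ((u IMPLIES NOT u) OR (NOT z IMPLIES NOT z)))
F2 = (NOT w IMPLIES ((NOT v XOR v) AND (u OR NOT v)))
Counterexample to F1=>F2 is where F1=1 and F2=0.
Evaluate each row (bits = u,v,w,z, MSB first):
  row 0 [0000]: F1=1 F2=1 -> F1&~F2 -> 0
  row 1 [0001]: F1=1 F2=1 -> F1&~F2 -> 0
  row 2 [0010]: F1=1 F2=1 -> F1&~F2 -> 0
  row 3 [0011]: F1=1 F2=1 -> F1&~F2 -> 0
  row 4 [0100]: F1=1 F2=0 -> F1&~F2 -> 1
  row 5 [0101]: F1=1 F2=0 -> F1&~F2 -> 1
  row 6 [0110]: F1=1 F2=1 -> F1&~F2 -> 0
  row 7 [0111]: F1=1 F2=1 -> F1&~F2 -> 0
  row 8 [1000]: F1=1 F2=1 -> F1&~F2 -> 0
  row 9 [1001]: F1=1 F2=1 -> F1&~F2 -> 0
  row 10 [1010]: F1=1 F2=1 -> F1&~F2 -> 0
  row 11 [1011]: F1=1 F2=1 -> F1&~F2 -> 0
  row 12 [1100]: F1=1 F2=1 -> F1&~F2 -> 0
  row 13 [1101]: F1=1 F2=1 -> F1&~F2 -> 0
  row 14 [1110]: F1=1 F2=1 -> F1&~F2 -> 0
  row 15 [1111]: F1=1 F2=1 -> F1&~F2 -> 0
Full result column, 4 rows per line (u,v fixed per line; w,z runs 00..11 left to right):
  rows 0-3 [u,v=00]: 0000  = hex 0
  rows 4-7 [u,v=01]: 1100  = hex C
  rows 8-11 [u,v=10]: 0000  = hex 0
  rows 12-15 [u,v=11]: 0000  = hex 0
Counterexample vector (row 0 .. row 15) = 0000110000000000
Output column grouped in 4s = 0000 1100 0000 0000 = 0x0C00
Convert to decimal digit by digit (value = value*16 + digit):
  0 -> 0
  0*16 + 12 (C) = 12
  12*16 + 0 = 192
  192*16 + 0 = 3072
Decimal = 3072

3072


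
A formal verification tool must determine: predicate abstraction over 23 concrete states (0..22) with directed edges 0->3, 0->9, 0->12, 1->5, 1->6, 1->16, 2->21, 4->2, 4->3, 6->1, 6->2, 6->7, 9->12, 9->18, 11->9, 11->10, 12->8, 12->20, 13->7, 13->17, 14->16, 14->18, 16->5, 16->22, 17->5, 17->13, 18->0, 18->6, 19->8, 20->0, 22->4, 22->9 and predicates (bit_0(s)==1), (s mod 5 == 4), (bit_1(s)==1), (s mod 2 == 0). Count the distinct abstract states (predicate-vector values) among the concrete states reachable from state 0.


BFS from 0:
Concrete reachable: {0, 1, 2, 3, 4, 5, 6, 7, 8, 9, 12, 16, 18, 20, 21, 22}
Abstract via predicates (bit_0(s)==1), (s mod 5 == 4), (bit_1(s)==1), (s mod 2 == 0):
  (0,0,0,1) <- {0, 8, 12, 16, 20}
  (0,0,1,1) <- {2, 6, 18, 22}
  (0,1,0,1) <- {4}
  (1,0,0,0) <- {1, 5, 21}
  (1,0,1,0) <- {3, 7}
  (1,1,0,0) <- {9}
Distinct abstract states = 6

6


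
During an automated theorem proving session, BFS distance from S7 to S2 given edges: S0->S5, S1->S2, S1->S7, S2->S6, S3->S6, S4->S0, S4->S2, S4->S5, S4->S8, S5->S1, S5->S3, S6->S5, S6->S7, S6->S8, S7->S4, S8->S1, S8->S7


BFS layer-by-layer from S7:
  dist 0: {S7}
  dist 1: {S4}
  dist 2: {S0, S2, S5, S8}
  -> S2 reached at distance 2
Shortest path length = 2

2


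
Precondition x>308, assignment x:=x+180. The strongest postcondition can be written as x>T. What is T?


Formula: sp(P, x:=E) = exists old_x. (x = E[old_x/x]) AND P[old_x/x] (old_x is the value of x before the assignment; eliminate old_x by solving x = E[old_x/x] for old_x)
Step 1: Precondition P: x>308, i.e. old_x > 308
Step 2: Assignment gives x = old_x + 180, so old_x = x - 180
Step 3: Substitute into P: x - 180 > 308
Step 4: Simplify: x > 308+180 = 488

488


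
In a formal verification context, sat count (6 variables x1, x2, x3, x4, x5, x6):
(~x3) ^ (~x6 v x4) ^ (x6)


CNF with 3 clauses over 6 vars (64 assignments).
An assignment satisfies CNF iff every clause has >=1 true literal.
Check each row (bits = x1,x2,x3,x4,x5,x6; clause T/F shown):
  row 0 [000000]: clauses=TTF -> 0
  row 1 [000001]: clauses=TFT -> 0
  row 2 [000010]: clauses=TTF -> 0
  row 3 [000011]: clauses=TFT -> 0
  row 4 [000100]: clauses=TTF -> 0
  (every remaining row is evaluated the same way; all 64 results are listed next)
Full result column, 8 rows per line (x1,x2,x3 fixed per line; x4,x5,x6 runs 000..111 left to right):
  rows 0-7 [x1,x2,x3=000]: 00000101  (ones: 2)
  rows 8-15 [x1,x2,x3=001]: 00000000  (ones: 0)
  rows 16-23 [x1,x2,x3=010]: 00000101  (ones: 2)
  rows 24-31 [x1,x2,x3=011]: 00000000  (ones: 0)
  rows 32-39 [x1,x2,x3=100]: 00000101  (ones: 2)
  rows 40-47 [x1,x2,x3=101]: 00000000  (ones: 0)
  rows 48-55 [x1,x2,x3=110]: 00000101  (ones: 2)
  rows 56-63 [x1,x2,x3=111]: 00000000  (ones: 0)
Satisfying assignments = 2+0+2+0+2+0+2+0 = 8

8


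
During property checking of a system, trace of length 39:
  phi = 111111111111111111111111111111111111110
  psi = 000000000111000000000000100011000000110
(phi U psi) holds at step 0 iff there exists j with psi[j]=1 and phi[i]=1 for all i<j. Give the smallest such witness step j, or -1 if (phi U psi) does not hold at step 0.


(phi U psi) at 0: need smallest j with psi[j]=1 and phi[i]=1 for all i in [0,j).
Scan from step 0:
  step 0: phi=1, psi=0 -> continue
  step 1: phi=1, psi=0 -> continue
  step 2: phi=1, psi=0 -> continue
  step 3: phi=1, psi=0 -> continue
  step 9: psi=1 and phi held for [0,9) -> witness found
Witness step = 9

9


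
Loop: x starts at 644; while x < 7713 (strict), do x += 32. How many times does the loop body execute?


Step 1: x goes from 644 toward 7713 by 32; the body runs while x<7713, so iterations = ceil((bound-start)/step)
Step 2: Distance=7069
Step 3: ceil(7069/32)=221

221


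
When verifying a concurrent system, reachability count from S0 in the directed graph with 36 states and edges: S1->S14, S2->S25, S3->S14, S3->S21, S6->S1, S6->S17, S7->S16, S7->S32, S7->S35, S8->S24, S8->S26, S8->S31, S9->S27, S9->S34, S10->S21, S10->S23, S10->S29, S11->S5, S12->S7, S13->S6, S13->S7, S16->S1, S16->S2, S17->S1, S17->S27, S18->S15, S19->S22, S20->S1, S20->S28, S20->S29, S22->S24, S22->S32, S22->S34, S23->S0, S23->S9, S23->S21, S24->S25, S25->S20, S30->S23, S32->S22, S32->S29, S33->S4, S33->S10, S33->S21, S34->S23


BFS from S0:
  layer 0: {S0}
Reachable set: {S0}
Count = 1

1


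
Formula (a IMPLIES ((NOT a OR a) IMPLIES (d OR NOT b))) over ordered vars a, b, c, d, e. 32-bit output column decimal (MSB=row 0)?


Formula: (a IMPLIES ((NOT a OR a) IMPLIES (d OR NOT b))) over a, b, c, d, e (32 rows)
Evaluate each row (bits = a,b,c,d,e, MSB first):
  row 0 [00000]: (0 IMPLIES ((NOT 0 OR 0) IMPLIES (0 OR NOT 0))) -> 1
  row 1 [00001]: (0 IMPLIES ((NOT 0 OR 0) IMPLIES (0 OR NOT 0))) -> 1
  row 2 [00010]: (0 IMPLIES ((NOT 0 OR 0) IMPLIES (1 OR NOT 0))) -> 1
  row 3 [00011]: (0 IMPLIES ((NOT 0 OR 0) IMPLIES (1 OR NOT 0))) -> 1
  row 4 [00100]: (0 IMPLIES ((NOT 0 OR 0) IMPLIES (0 OR NOT 0))) -> 1
  row 5 [00101]: (0 IMPLIES ((NOT 0 OR 0) IMPLIES (0 OR NOT 0))) -> 1
  row 6 [00110]: (0 IMPLIES ((NOT 0 OR 0) IMPLIES (1 OR NOT 0))) -> 1
  row 7 [00111]: (0 IMPLIES ((NOT 0 OR 0) IMPLIES (1 OR NOT 0))) -> 1
  row 8 [01000]: (0 IMPLIES ((NOT 0 OR 0) IMPLIES (0 OR NOT 1))) -> 1
  row 9 [01001]: (0 IMPLIES ((NOT 0 OR 0) IMPLIES (0 OR NOT 1))) -> 1
  row 10 [01010]: (0 IMPLIES ((NOT 0 OR 0) IMPLIES (1 OR NOT 1))) -> 1
  row 11 [01011]: (0 IMPLIES ((NOT 0 OR 0) IMPLIES (1 OR NOT 1))) -> 1
  row 12 [01100]: (0 IMPLIES ((NOT 0 OR 0) IMPLIES (0 OR NOT 1))) -> 1
  row 13 [01101]: (0 IMPLIES ((NOT 0 OR 0) IMPLIES (0 OR NOT 1))) -> 1
  row 14 [01110]: (0 IMPLIES ((NOT 0 OR 0) IMPLIES (1 OR NOT 1))) -> 1
  row 15 [01111]: (0 IMPLIES ((NOT 0 OR 0) IMPLIES (1 OR NOT 1))) -> 1
  row 16 [10000]: (1 IMPLIES ((NOT 1 OR 1) IMPLIES (0 OR NOT 0))) -> 1
  row 17 [10001]: (1 IMPLIES ((NOT 1 OR 1) IMPLIES (0 OR NOT 0))) -> 1
  row 18 [10010]: (1 IMPLIES ((NOT 1 OR 1) IMPLIES (1 OR NOT 0))) -> 1
  row 19 [10011]: (1 IMPLIES ((NOT 1 OR 1) IMPLIES (1 OR NOT 0))) -> 1
  row 20 [10100]: (1 IMPLIES ((NOT 1 OR 1) IMPLIES (0 OR NOT 0))) -> 1
  row 21 [10101]: (1 IMPLIES ((NOT 1 OR 1) IMPLIES (0 OR NOT 0))) -> 1
  row 22 [10110]: (1 IMPLIES ((NOT 1 OR 1) IMPLIES (1 OR NOT 0))) -> 1
  row 23 [10111]: (1 IMPLIES ((NOT 1 OR 1) IMPLIES (1 OR NOT 0))) -> 1
  row 24 [11000]: (1 IMPLIES ((NOT 1 OR 1) IMPLIES (0 OR NOT 1))) -> 0
  row 25 [11001]: (1 IMPLIES ((NOT 1 OR 1) IMPLIES (0 OR NOT 1))) -> 0
  row 26 [11010]: (1 IMPLIES ((NOT 1 OR 1) IMPLIES (1 OR NOT 1))) -> 1
  row 27 [11011]: (1 IMPLIES ((NOT 1 OR 1) IMPLIES (1 OR NOT 1))) -> 1
  row 28 [11100]: (1 IMPLIES ((NOT 1 OR 1) IMPLIES (0 OR NOT 1))) -> 0
  row 29 [11101]: (1 IMPLIES ((NOT 1 OR 1) IMPLIES (0 OR NOT 1))) -> 0
  row 30 [11110]: (1 IMPLIES ((NOT 1 OR 1) IMPLIES (1 OR NOT 1))) -> 1
  row 31 [11111]: (1 IMPLIES ((NOT 1 OR 1) IMPLIES (1 OR NOT 1))) -> 1
Full result column, 4 rows per line (a,b,c fixed per line; d,e runs 00..11 left to right):
  rows 0-3 [a,b,c=000]: 1111  = hex F
  rows 4-7 [a,b,c=001]: 1111  = hex F
  rows 8-11 [a,b,c=010]: 1111  = hex F
  rows 12-15 [a,b,c=011]: 1111  = hex F
  rows 16-19 [a,b,c=100]: 1111  = hex F
  rows 20-23 [a,b,c=101]: 1111  = hex F
  rows 24-27 [a,b,c=110]: 0011  = hex 3
  rows 28-31 [a,b,c=111]: 0011  = hex 3
Output column (row 0 .. row 31) = 11111111111111111111111100110011
Output column grouped in 4s = 1111 1111 1111 1111 1111 1111 0011 0011 = 0xFFFFFF33
Convert to decimal digit by digit (value = value*16 + digit):
  F -> 15
  15*16 + 15 (F) = 255
  255*16 + 15 (F) = 4095
  4095*16 + 15 (F) = 65535
  65535*16 + 15 (F) = 1048575
  1048575*16 + 15 (F) = 16777215
  16777215*16 + 3 = 268435443
  268435443*16 + 3 = 4294967091
Decimal = 4294967091

4294967091


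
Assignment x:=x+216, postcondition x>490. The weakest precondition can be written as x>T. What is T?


Formula: wp(x:=E, P) = P[E/x] (substitute E for x in postcondition)
Step 1: Postcondition: x>490
Step 2: Substitute x+216 for x: x+216>490
Step 3: Solve for x: x > 490-216 = 274

274


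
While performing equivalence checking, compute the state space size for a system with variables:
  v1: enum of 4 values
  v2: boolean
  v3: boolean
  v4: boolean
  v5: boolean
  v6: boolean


State space = product of domain sizes of all variables.
Domain sizes:
  v1 (enum of 4 values): 4
  v2 (boolean): 2
  v3 (boolean): 2
  v4 (boolean): 2
  v5 (boolean): 2
  v6 (boolean): 2
Product = 4 * 2 * 2 * 2 * 2 * 2 = 128

128


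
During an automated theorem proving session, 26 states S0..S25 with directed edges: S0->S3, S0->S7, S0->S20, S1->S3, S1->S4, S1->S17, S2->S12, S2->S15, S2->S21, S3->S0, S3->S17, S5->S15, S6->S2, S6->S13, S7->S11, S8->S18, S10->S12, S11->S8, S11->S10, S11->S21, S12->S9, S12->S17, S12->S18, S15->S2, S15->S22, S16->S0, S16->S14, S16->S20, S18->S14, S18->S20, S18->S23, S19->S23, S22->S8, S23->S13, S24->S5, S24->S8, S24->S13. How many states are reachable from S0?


BFS from S0:
  layer 0: {S0}
  layer 1: {S3, S7, S20}
  layer 2: {S11, S17}
  layer 3: {S8, S10, S21}
  layer 4: {S12, S18}
  layer 5: {S9, S14, S23}
  layer 6: {S13}
Reachable set: {S0, S3, S7, S8, S9, S10, S11, S12, S13, S14, S17, S18, S20, S21, S23}
Count = 15

15


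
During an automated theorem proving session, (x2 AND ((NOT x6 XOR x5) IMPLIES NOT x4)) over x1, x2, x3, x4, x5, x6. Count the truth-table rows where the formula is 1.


Formula: (x2 AND ((NOT x6 XOR x5) IMPLIES NOT x4)) over 6 vars (64 rows)
Evaluate each row (x1, x2, x3, x4, x5, x6 as bits, MSB first):
  row 0 [000000]: (0 AND ((NOT 0 XOR 0) IMPLIES NOT 0)) -> 0
  row 1 [000001]: (0 AND ((NOT 1 XOR 0) IMPLIES NOT 0)) -> 0
  row 2 [000010]: (0 AND ((NOT 0 XOR 1) IMPLIES NOT 0)) -> 0
  row 3 [000011]: (0 AND ((NOT 1 XOR 1) IMPLIES NOT 0)) -> 0
  row 4 [000100]: (0 AND ((NOT 0 XOR 0) IMPLIES NOT 1)) -> 0
  (every remaining row is evaluated the same way; all 64 results are listed next)
Full result column, 8 rows per line (x1,x2,x3 fixed per line; x4,x5,x6 runs 000..111 left to right):
  rows 0-7 [x1,x2,x3=000]: 00000000  (ones: 0)
  rows 8-15 [x1,x2,x3=001]: 00000000  (ones: 0)
  rows 16-23 [x1,x2,x3=010]: 11110110  (ones: 6)
  rows 24-31 [x1,x2,x3=011]: 11110110  (ones: 6)
  rows 32-39 [x1,x2,x3=100]: 00000000  (ones: 0)
  rows 40-47 [x1,x2,x3=101]: 00000000  (ones: 0)
  rows 48-55 [x1,x2,x3=110]: 11110110  (ones: 6)
  rows 56-63 [x1,x2,x3=111]: 11110110  (ones: 6)
Count of 1-rows = 0+0+6+6+0+0+6+6 = 24

24


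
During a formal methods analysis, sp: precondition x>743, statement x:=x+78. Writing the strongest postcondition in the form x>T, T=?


Formula: sp(P, x:=E) = exists old_x. (x = E[old_x/x]) AND P[old_x/x] (old_x is the value of x before the assignment; eliminate old_x by solving x = E[old_x/x] for old_x)
Step 1: Precondition P: x>743, i.e. old_x > 743
Step 2: Assignment gives x = old_x + 78, so old_x = x - 78
Step 3: Substitute into P: x - 78 > 743
Step 4: Simplify: x > 743+78 = 821

821


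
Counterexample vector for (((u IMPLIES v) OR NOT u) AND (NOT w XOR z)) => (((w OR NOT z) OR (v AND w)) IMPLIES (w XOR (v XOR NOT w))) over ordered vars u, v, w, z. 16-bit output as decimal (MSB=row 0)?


F1 = (((u IMPLIES v) OR NOT u) AND (NOT w XOR z))
F2 = (((w OR NOT z) OR (v AND w)) IMPLIES (w XOR (v XOR NOT w)))
Counterexample to F1=>F2 is where F1=1 and F2=0.
Evaluate each row (bits = u,v,w,z, MSB first):
  row 0 [0000]: F1=1 F2=1 -> F1&~F2 -> 0
  row 1 [0001]: F1=0 F2=1 -> F1&~F2 -> 0
  row 2 [0010]: F1=0 F2=1 -> F1&~F2 -> 0
  row 3 [0011]: F1=1 F2=1 -> F1&~F2 -> 0
  row 4 [0100]: F1=1 F2=0 -> F1&~F2 -> 1
  row 5 [0101]: F1=0 F2=1 -> F1&~F2 -> 0
  row 6 [0110]: F1=0 F2=0 -> F1&~F2 -> 0
  row 7 [0111]: F1=1 F2=0 -> F1&~F2 -> 1
  row 8 [1000]: F1=0 F2=1 -> F1&~F2 -> 0
  row 9 [1001]: F1=0 F2=1 -> F1&~F2 -> 0
  row 10 [1010]: F1=0 F2=1 -> F1&~F2 -> 0
  row 11 [1011]: F1=0 F2=1 -> F1&~F2 -> 0
  row 12 [1100]: F1=1 F2=0 -> F1&~F2 -> 1
  row 13 [1101]: F1=0 F2=1 -> F1&~F2 -> 0
  row 14 [1110]: F1=0 F2=0 -> F1&~F2 -> 0
  row 15 [1111]: F1=1 F2=0 -> F1&~F2 -> 1
Full result column, 4 rows per line (u,v fixed per line; w,z runs 00..11 left to right):
  rows 0-3 [u,v=00]: 0000  = hex 0
  rows 4-7 [u,v=01]: 1001  = hex 9
  rows 8-11 [u,v=10]: 0000  = hex 0
  rows 12-15 [u,v=11]: 1001  = hex 9
Counterexample vector (row 0 .. row 15) = 0000100100001001
Output column grouped in 4s = 0000 1001 0000 1001 = 0x0909
Convert to decimal digit by digit (value = value*16 + digit):
  0 -> 0
  0*16 + 9 = 9
  9*16 + 0 = 144
  144*16 + 9 = 2313
Decimal = 2313

2313
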